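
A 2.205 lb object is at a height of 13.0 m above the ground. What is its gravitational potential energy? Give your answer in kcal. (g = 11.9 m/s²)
PE = mgh = 1 kg × 11.9 m/s² × 13 m = 154.7 J = 0.03698 kcal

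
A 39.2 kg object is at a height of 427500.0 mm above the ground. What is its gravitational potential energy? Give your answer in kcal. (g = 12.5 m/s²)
PE = mgh = 39.2 kg × 12.5 m/s² × 427.5 m = 2.095e+05 J = 50.07 kcal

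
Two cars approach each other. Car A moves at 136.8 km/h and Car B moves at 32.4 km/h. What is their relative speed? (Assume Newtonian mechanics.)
v_rel = v_A + v_B = 136.8 + 32.4 = 169.2 km/h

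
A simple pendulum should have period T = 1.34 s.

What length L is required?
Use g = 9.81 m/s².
T = 2π√(L/g) → L = g(T/2π)² = 9.81×(1.34/2π)² = 0.4462 m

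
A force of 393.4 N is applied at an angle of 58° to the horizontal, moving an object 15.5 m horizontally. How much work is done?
W = Fd cosθ = 393.4×15.5×cos(58°) = 3231.3 J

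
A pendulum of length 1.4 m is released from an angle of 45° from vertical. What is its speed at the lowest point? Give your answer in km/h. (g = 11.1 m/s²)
h = L(1 − cosθ) = 1.4×(1 − cos45°) = 0.4101 m
v = √(2gh) = √(2×11.1×0.4101) = 3.017 m/s = 10.86 km/h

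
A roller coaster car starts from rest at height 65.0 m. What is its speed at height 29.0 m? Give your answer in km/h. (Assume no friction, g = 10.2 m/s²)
mgh₁ = ½mv₂² + mgh₂ → v₂ = √(2g(h₁−h₂)) = √(2×10.2×(65−29)) = 27.1 m/s = 97.56 km/h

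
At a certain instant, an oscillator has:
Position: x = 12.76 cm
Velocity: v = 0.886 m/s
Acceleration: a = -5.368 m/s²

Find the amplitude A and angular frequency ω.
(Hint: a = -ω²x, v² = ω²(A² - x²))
a = −ω²x → ω = √(|a|/x) = √(5.368/0.1276) = 6.486 rad/s
v² = ω²(A² − x²) → A = √(x² + v²/ω²) = √(0.1276² + 0.886²/6.486²) = 0.1869 m = 18.69 cm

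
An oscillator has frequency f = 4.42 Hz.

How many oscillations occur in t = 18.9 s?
n = f×t = 4.42×18.9 = 83.54 oscillations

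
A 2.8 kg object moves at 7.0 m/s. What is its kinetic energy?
KE = ½mv² = ½×2.8×7.0² = 68.6 J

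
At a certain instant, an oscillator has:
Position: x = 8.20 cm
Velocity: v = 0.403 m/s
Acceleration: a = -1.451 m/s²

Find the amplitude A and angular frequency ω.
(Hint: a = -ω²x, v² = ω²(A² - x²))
a = −ω²x → ω = √(|a|/x) = √(1.451/0.082) = 4.207 rad/s
v² = ω²(A² − x²) → A = √(x² + v²/ω²) = √(0.082² + 0.403²/4.207²) = 0.1261 m = 12.61 cm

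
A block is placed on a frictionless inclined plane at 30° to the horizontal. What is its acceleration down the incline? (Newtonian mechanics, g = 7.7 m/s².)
a = g sin(θ) = 7.7 × sin(30°) = 7.7 × 0.5 = 3.85 m/s²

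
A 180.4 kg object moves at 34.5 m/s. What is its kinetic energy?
KE = ½mv² = ½×180.4×34.5² = 107360.6 J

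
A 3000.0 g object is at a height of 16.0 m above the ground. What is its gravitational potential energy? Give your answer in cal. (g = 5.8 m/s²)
PE = mgh = 3 kg × 5.8 m/s² × 16 m = 278.4 J = 66.54 cal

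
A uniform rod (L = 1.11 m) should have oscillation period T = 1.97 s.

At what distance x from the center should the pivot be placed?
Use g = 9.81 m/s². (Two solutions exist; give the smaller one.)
T = 2π√((L²/12 + x²)/(gx)). Let c = T²g/(4π²) = 0.9644.
x² − cx + L²/12 = 0 → x = (c − √(c² − L²/3))/2 = 0.1219 m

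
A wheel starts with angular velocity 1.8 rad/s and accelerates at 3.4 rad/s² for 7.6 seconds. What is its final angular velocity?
ω = ω₀ + αt = 1.8 + 3.4 × 7.6 = 27.64 rad/s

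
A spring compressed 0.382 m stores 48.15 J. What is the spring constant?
PE = ½kx² → k = 2PE/x² = 2×48.15/0.382² = 659.9 N/m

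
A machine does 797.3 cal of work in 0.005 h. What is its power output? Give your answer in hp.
P = W/t = 3336 J / 18 s = 185.3 W = 0.2485 hp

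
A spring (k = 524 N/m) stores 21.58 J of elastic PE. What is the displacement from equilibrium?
PE = ½kx² → x = √(2PE/k) = √(2×21.58/524) = 0.287 m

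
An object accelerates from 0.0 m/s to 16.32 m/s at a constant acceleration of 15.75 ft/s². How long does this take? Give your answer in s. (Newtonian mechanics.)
t = (v - v₀)/a (with unit conversion) = 3.4 s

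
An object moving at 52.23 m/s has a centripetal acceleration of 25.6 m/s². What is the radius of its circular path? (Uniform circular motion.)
r = v²/a_c = 52.23²/25.6 = 106.56 m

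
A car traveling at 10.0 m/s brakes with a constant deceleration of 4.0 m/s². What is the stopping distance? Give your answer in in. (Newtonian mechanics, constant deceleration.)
d = v₀² / (2a) (with unit conversion) = 492.1 in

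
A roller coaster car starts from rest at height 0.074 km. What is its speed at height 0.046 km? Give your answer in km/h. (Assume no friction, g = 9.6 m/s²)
mgh₁ = ½mv₂² + mgh₂ → v₂ = √(2g(h₁−h₂)) = √(2×9.6×(74−46)) = 23.19 m/s = 83.47 km/h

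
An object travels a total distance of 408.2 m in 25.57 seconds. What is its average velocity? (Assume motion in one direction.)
v_avg = Δd / Δt = 408.2 / 25.57 = 15.96 m/s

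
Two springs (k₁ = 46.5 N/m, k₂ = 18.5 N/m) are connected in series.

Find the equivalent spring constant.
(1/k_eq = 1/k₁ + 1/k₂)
1/k_eq = 1/46.5 + 1/18.5 = 0.075559; k_eq = 13.23 N/m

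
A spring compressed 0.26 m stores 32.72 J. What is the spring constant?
PE = ½kx² → k = 2PE/x² = 2×32.72/0.26² = 968.0 N/m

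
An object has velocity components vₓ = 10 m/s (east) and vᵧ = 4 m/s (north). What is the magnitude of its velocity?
|v| = √(vₓ² + vᵧ²) = √(10² + 4²) = √(116) = 10.77 m/s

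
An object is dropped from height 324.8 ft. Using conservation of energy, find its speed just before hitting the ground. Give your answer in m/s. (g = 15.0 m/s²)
mgh = ½mv² → v = √(2gh) = √(2×15.0×99) = 54.5 m/s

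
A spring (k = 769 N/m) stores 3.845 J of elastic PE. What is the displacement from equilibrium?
PE = ½kx² → x = √(2PE/k) = √(2×3.845/769) = 0.1 m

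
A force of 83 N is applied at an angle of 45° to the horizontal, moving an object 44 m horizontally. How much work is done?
W = Fd cosθ = 83×44×cos(45°) = 2582.4 J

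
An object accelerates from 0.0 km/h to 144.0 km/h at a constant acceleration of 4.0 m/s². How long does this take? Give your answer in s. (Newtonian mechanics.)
t = (v - v₀)/a (with unit conversion) = 10.0 s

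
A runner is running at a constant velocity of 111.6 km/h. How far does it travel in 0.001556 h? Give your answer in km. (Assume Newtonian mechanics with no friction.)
d = vt (with unit conversion) = 0.1736 km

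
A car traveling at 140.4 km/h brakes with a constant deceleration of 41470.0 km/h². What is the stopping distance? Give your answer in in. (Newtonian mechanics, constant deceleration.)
d = v₀² / (2a) (with unit conversion) = 9357.0 in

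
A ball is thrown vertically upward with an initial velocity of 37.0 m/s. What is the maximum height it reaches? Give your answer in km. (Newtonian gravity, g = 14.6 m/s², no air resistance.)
h_max = v₀²/(2g) (with unit conversion) = 0.04688 km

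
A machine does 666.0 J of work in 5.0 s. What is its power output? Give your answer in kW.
P = W/t = 666 J / 5 s = 133.2 W = 0.1332 kW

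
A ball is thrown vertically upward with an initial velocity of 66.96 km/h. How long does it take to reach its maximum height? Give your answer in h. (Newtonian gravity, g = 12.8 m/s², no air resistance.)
t_up = v₀/g (with unit conversion) = 0.0004036 h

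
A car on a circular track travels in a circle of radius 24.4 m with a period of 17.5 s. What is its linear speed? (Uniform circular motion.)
v = 2πr/T = 2π×24.4/17.5 = 8.76 m/s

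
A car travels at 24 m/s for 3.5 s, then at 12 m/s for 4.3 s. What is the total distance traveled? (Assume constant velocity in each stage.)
d₁ = v₁t₁ = 24 × 3.5 = 84 m
d₂ = v₂t₂ = 12 × 4.3 = 51.6 m
d_total = 84 + 51.6 = 135.6 m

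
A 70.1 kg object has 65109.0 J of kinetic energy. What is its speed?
KE = ½mv² → v = √(2KE/m) = √(2×65109.0/70.1) = 43.1 m/s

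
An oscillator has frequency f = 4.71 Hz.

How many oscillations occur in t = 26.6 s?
n = f×t = 4.71×26.6 = 125.3 oscillations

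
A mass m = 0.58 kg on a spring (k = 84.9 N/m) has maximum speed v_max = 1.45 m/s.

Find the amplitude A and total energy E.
½mv²_max = ½kA² → A = v_max√(m/k) = 1.45×√(0.58/84.9) = 0.1198 m = 11.98 cm
E = ½mv²_max = ½×0.58×1.45² = 0.6097 J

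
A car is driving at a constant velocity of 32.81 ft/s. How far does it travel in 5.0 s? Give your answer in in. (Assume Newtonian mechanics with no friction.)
d = vt (with unit conversion) = 1969.0 in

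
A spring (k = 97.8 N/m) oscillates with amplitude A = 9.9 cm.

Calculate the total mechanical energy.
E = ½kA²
E = ½kA² = ½×97.8×(0.099)² = 0.4793 J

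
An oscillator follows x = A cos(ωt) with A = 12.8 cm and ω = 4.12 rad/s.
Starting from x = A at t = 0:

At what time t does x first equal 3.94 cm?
cos(ωt) = x/A = 3.94/12.8 = 0.3078
ωt = arccos(0.3078) = 1.258 rad
t = 1.258/4.12 = 0.3053 s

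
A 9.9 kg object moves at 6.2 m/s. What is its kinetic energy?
KE = ½mv² = ½×9.9×6.2² = 190.278 J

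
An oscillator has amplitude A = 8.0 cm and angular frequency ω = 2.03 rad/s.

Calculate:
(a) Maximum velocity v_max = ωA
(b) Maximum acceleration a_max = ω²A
v_max = ωA = 2.03×0.08 = 0.1624 m/s
a_max = ω²A = 2.03²×0.08 = 0.3297 m/s²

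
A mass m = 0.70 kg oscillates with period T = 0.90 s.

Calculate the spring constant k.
T = 2π√(m/k) → k = m(2π/T)² = 0.7×(2π/0.9)² = 34.12 N/m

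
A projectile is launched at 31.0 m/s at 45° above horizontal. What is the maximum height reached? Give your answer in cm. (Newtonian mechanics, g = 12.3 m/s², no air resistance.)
H = v₀²sin²(θ)/(2g) (with unit conversion) = 1953.0 cm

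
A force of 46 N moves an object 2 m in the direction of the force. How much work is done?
W = Fd = 46×2 = 92.0 J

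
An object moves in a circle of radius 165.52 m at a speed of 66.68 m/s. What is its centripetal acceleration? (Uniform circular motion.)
a_c = v²/r = 66.68²/165.52 = 4446.22/165.52 = 26.86 m/s²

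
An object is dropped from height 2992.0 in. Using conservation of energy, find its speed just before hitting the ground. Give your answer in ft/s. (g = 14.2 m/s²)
mgh = ½mv² → v = √(2gh) = √(2×14.2×76) = 46.46 m/s = 152.4 ft/s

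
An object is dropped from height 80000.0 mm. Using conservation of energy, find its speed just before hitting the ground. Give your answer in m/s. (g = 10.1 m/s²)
mgh = ½mv² → v = √(2gh) = √(2×10.1×80) = 40.2 m/s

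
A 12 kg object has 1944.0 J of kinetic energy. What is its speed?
KE = ½mv² → v = √(2KE/m) = √(2×1944.0/12) = 18.0 m/s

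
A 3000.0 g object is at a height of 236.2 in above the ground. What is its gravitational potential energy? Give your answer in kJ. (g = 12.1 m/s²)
PE = mgh = 3 kg × 12.1 m/s² × 5.999 m = 217.8 J = 0.2178 kJ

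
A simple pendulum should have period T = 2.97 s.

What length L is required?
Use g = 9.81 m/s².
T = 2π√(L/g) → L = g(T/2π)² = 9.81×(2.97/2π)² = 2.192 m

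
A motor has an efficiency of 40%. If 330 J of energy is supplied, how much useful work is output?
W_out = η × W_in = 0.4 × 330 = 132.0 J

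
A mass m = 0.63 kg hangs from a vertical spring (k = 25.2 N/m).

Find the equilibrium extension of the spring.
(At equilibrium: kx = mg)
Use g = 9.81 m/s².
x_eq = mg/k = 0.63×9.81/25.2 = 0.2453 m = 24.53 cm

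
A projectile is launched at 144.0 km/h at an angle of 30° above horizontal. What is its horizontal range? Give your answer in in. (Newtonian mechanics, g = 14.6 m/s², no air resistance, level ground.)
R = v₀² sin(2θ) / g (with unit conversion) = 3736.0 in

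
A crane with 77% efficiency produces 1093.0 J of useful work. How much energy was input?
W_in = W_out/η = 1093.0/0.77 = 1419.5 J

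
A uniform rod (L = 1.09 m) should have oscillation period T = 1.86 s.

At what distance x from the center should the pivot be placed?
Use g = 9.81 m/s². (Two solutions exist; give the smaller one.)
T = 2π√((L²/12 + x²)/(gx)). Let c = T²g/(4π²) = 0.8597.
x² − cx + L²/12 = 0 → x = (c − √(c² − L²/3))/2 = 0.137 m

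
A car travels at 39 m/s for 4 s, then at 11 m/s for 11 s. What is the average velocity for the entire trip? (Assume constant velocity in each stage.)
d₁ = v₁t₁ = 39 × 4 = 156 m
d₂ = v₂t₂ = 11 × 11 = 121 m
d_total = 277 m, t_total = 15 s
v_avg = d_total/t_total = 277/15 = 18.47 m/s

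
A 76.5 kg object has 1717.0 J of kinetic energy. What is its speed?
KE = ½mv² → v = √(2KE/m) = √(2×1717.0/76.5) = 6.7 m/s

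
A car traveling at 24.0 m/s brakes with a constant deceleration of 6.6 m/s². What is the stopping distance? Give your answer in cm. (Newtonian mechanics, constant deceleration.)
d = v₀² / (2a) (with unit conversion) = 4364.0 cm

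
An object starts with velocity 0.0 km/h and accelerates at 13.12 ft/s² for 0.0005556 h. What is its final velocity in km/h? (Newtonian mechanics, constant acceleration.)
v = v₀ + at (with unit conversion) = 28.79 km/h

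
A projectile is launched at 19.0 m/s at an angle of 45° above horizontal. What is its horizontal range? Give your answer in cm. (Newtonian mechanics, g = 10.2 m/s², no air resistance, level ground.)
R = v₀² sin(2θ) / g (with unit conversion) = 3539.0 cm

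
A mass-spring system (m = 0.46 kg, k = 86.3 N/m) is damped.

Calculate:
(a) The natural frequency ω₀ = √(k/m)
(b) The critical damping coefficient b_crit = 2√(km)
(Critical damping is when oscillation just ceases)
ω₀ = √(k/m) = √(86.3/0.46) = 13.7 rad/s
b_crit = 2√(km) = 2√(86.3×0.46) = 12.6 kg/s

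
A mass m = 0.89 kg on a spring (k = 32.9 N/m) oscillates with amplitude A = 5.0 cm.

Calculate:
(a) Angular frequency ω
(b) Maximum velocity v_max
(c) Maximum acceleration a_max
ω = √(k/m) = √(32.9/0.89) = 6.08 rad/s
v_max = ωA = 6.08×0.05 = 0.304 m/s
a_max = ω²A = 6.08²×0.05 = 1.848 m/s²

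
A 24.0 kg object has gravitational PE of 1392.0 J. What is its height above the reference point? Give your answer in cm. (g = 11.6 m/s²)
PE = mgh → h = PE/(mg) = 1392 J / (24 kg × 11.6 m/s²) = 5 m = 500.0 cm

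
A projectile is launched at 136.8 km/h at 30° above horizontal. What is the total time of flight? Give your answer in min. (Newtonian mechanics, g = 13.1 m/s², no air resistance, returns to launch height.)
T = 2v₀sin(θ)/g (with unit conversion) = 0.04835 min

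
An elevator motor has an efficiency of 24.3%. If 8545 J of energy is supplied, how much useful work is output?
W_out = η × W_in = 0.243 × 8545 = 2076.4 J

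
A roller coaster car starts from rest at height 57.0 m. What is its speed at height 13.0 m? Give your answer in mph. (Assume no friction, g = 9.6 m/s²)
mgh₁ = ½mv₂² + mgh₂ → v₂ = √(2g(h₁−h₂)) = √(2×9.6×(57−13)) = 29.07 m/s = 65.02 mph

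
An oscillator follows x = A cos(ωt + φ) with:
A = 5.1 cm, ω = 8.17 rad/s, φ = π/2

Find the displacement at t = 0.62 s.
x = A cos(ωt + φ) = 5.1×cos(8.17×0.62 + π/2) = 4.786 cm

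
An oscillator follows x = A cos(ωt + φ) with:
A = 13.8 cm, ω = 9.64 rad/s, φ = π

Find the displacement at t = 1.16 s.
x = A cos(ωt + φ) = 13.8×cos(9.64×1.16 + π) = -2.563 cm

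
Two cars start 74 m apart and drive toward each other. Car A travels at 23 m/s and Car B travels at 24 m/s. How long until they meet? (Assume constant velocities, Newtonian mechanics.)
Combined speed: v_combined = 23 + 24 = 47 m/s
Time to meet: t = d/47 = 74/47 = 1.57 s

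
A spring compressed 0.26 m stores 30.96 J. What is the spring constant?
PE = ½kx² → k = 2PE/x² = 2×30.96/0.26² = 916.0 N/m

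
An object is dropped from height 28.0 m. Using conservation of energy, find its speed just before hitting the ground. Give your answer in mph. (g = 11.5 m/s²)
mgh = ½mv² → v = √(2gh) = √(2×11.5×28) = 25.38 m/s = 56.77 mph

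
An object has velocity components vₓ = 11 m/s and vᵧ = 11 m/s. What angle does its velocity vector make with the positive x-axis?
θ = arctan(vᵧ/vₓ) = arctan(11/11) = 45.0°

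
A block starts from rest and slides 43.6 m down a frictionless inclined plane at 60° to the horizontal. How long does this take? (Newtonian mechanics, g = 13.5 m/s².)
a = g sin(θ) = 13.5 × sin(60°) = 11.69 m/s²
t = √(2d/a) = √(2 × 43.6 / 11.69) = 2.73 s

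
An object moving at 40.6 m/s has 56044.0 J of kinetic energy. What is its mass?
KE = ½mv² → m = 2KE/v² = 2×56044.0/40.6² = 68.0 kg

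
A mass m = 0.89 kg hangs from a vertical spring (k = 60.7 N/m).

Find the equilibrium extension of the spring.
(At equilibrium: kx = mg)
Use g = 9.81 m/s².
x_eq = mg/k = 0.89×9.81/60.7 = 0.1438 m = 14.38 cm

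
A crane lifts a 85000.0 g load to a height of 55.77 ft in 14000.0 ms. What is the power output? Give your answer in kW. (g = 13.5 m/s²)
W = mgh = 85×13.5×17 = 1.951e+04 J
P = W/t = 1.951e+04/14 = 1393 W = 1.393 kW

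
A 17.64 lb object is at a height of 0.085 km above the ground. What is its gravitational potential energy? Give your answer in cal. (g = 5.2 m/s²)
PE = mgh = 8.001 kg × 5.2 m/s² × 85 m = 3537 J = 845.3 cal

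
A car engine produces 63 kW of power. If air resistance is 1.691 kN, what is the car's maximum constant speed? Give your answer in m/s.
P = Fv → v = P/F = 63000 W / 1691 N = 37.26 m/s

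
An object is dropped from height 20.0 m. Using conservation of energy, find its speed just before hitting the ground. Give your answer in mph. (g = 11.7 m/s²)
mgh = ½mv² → v = √(2gh) = √(2×11.7×20) = 21.63 m/s = 48.39 mph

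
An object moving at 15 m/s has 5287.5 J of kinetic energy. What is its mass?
KE = ½mv² → m = 2KE/v² = 2×5287.5/15² = 47.0 kg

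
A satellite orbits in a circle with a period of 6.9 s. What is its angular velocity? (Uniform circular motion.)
ω = 2π/T = 2π/6.9 = 0.9106 rad/s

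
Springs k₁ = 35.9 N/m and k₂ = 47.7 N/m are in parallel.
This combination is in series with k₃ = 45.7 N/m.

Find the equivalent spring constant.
k₁₂ = k₁ + k₂ = 83.6 N/m (parallel)
1/k_eq = 1/k₁₂ + 1/k₃ → k_eq = 29.55 N/m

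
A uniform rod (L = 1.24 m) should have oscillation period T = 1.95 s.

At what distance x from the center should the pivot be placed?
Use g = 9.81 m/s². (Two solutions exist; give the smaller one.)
T = 2π√((L²/12 + x²)/(gx)). Let c = T²g/(4π²) = 0.9449.
x² − cx + L²/12 = 0 → x = (c − √(c² − L²/3))/2 = 0.1641 m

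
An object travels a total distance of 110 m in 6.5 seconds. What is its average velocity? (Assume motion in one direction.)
v_avg = Δd / Δt = 110 / 6.5 = 16.92 m/s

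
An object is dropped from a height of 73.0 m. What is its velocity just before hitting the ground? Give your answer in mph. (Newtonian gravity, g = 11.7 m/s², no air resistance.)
v = √(2gh) (with unit conversion) = 92.45 mph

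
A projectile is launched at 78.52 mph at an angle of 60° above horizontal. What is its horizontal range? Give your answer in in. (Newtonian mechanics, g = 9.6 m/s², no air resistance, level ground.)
R = v₀² sin(2θ) / g (with unit conversion) = 4376.0 in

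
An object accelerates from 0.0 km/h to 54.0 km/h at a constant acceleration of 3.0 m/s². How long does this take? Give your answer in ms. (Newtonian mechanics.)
t = (v - v₀)/a (with unit conversion) = 5000.0 ms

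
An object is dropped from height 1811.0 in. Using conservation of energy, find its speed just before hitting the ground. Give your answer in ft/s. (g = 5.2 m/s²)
mgh = ½mv² → v = √(2gh) = √(2×5.2×46) = 21.87 m/s = 71.76 ft/s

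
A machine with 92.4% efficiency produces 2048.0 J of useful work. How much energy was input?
W_in = W_out/η = 2048.0/0.924 = 2216.5 J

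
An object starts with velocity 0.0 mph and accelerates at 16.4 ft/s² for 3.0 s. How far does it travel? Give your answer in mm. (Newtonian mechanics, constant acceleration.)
d = v₀t + ½at² (with unit conversion) = 22490.0 mm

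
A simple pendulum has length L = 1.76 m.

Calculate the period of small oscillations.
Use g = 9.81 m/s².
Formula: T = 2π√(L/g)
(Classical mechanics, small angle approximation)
T = 2π√(L/g) = 2π√(1.76/9.81) = 2.661 s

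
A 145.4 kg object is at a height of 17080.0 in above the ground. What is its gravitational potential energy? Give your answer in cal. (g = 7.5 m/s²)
PE = mgh = 145.4 kg × 7.5 m/s² × 433.8 m = 4.731e+05 J = 113100.0 cal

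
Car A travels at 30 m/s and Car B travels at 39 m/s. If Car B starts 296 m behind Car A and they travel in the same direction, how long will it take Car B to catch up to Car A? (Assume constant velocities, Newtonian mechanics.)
Relative speed: v_rel = 39 - 30 = 9 m/s
Time to catch: t = d₀/v_rel = 296/9 = 32.89 s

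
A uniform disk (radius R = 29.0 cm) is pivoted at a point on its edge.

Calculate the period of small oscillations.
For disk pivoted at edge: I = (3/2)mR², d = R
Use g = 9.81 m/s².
I/m = (3/2)R² = 0.1261 m²; d = R = 0.29 m
T = 2π√((3/2)R²/(gR)) = 2π√(3R/(2g)) = 1.323 s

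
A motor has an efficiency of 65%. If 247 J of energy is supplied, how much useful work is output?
W_out = η × W_in = 0.65 × 247 = 160.55 J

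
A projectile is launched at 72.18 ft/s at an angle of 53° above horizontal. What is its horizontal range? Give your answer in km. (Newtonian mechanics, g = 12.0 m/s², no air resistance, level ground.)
R = v₀² sin(2θ) / g (with unit conversion) = 0.03877 km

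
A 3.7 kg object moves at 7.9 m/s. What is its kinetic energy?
KE = ½mv² = ½×3.7×7.9² = 115.4585 J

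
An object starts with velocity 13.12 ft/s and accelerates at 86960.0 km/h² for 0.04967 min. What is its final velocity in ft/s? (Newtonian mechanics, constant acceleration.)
v = v₀ + at (with unit conversion) = 78.73 ft/s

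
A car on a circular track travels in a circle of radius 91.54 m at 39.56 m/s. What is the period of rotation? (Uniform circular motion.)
T = 2πr/v = 2π×91.54/39.56 = 14.54 s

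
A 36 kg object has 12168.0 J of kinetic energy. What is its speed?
KE = ½mv² → v = √(2KE/m) = √(2×12168.0/36) = 26.0 m/s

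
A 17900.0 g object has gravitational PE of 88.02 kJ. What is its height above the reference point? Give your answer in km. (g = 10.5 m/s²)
PE = mgh → h = PE/(mg) = 8.802e+04 J / (17.9 kg × 10.5 m/s²) = 468.3 m = 0.4683 km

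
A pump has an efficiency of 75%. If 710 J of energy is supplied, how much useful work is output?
W_out = η × W_in = 0.75 × 710 = 532.5 J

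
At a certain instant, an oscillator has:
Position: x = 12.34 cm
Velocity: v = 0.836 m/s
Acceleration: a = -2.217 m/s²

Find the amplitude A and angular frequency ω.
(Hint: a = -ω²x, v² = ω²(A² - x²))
a = −ω²x → ω = √(|a|/x) = √(2.217/0.1234) = 4.239 rad/s
v² = ω²(A² − x²) → A = √(x² + v²/ω²) = √(0.1234² + 0.836²/4.239²) = 0.2327 m = 23.27 cm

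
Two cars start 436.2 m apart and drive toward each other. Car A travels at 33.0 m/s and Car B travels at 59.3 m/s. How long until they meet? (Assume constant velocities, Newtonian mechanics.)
Combined speed: v_combined = 33.0 + 59.3 = 92.3 m/s
Time to meet: t = d/92.3 = 436.2/92.3 = 4.73 s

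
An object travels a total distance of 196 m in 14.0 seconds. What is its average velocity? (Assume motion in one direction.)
v_avg = Δd / Δt = 196 / 14.0 = 14.0 m/s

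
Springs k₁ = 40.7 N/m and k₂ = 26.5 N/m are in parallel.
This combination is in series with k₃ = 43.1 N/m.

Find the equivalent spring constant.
k₁₂ = k₁ + k₂ = 67.2 N/m (parallel)
1/k_eq = 1/k₁₂ + 1/k₃ → k_eq = 26.26 N/m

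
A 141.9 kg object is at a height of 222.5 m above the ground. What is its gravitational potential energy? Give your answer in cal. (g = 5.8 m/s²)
PE = mgh = 141.9 kg × 5.8 m/s² × 222.5 m = 1.831e+05 J = 43770.0 cal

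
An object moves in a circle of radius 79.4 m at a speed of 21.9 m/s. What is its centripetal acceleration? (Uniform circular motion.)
a_c = v²/r = 21.9²/79.4 = 479.61/79.4 = 6.04 m/s²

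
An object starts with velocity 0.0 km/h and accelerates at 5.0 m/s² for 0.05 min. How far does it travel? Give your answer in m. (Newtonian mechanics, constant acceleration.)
d = v₀t + ½at² (with unit conversion) = 22.5 m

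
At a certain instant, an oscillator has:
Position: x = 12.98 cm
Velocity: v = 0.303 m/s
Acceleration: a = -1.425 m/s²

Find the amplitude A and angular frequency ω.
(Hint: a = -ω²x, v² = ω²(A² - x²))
a = −ω²x → ω = √(|a|/x) = √(1.425/0.1298) = 3.313 rad/s
v² = ω²(A² − x²) → A = √(x² + v²/ω²) = √(0.1298² + 0.303²/3.313²) = 0.1588 m = 15.88 cm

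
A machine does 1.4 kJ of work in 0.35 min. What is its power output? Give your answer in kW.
P = W/t = 1400 J / 21 s = 66.67 W = 0.06667 kW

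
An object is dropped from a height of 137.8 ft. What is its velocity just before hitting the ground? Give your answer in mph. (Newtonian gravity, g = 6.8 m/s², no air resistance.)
v = √(2gh) (with unit conversion) = 53.46 mph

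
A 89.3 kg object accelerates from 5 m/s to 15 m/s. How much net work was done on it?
W_net = ΔKE = ½m(v₂² − v₁²) = ½×89.3×(15² − 5²) = 8930.0 J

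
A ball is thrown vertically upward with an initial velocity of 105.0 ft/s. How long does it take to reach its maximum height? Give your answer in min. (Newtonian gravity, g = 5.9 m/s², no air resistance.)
t_up = v₀/g (with unit conversion) = 0.09041 min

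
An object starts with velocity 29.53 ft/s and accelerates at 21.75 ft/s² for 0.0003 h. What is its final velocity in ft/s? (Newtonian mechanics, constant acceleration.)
v = v₀ + at (with unit conversion) = 53.02 ft/s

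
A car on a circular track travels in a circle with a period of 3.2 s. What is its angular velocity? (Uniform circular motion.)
ω = 2π/T = 2π/3.2 = 1.9635 rad/s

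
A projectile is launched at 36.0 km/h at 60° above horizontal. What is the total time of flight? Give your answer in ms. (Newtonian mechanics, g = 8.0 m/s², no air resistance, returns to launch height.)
T = 2v₀sin(θ)/g (with unit conversion) = 2165.0 ms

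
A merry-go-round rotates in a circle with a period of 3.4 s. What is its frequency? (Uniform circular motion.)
f = 1/T = 1/3.4 = 0.2941 Hz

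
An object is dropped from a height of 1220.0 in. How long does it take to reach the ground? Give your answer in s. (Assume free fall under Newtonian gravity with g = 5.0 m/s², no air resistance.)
t = √(2h/g) (with unit conversion) = 3.521 s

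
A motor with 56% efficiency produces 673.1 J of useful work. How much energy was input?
W_in = W_out/η = 673.1/0.56 = 1202.0 J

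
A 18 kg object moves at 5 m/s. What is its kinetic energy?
KE = ½mv² = ½×18×5² = 225.0 J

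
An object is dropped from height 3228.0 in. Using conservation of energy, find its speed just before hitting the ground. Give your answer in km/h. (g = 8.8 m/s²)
mgh = ½mv² → v = √(2gh) = √(2×8.8×81.99) = 37.99 m/s = 136.8 km/h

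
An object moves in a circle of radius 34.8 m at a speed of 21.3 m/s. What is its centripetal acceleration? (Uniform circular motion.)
a_c = v²/r = 21.3²/34.8 = 453.69/34.8 = 13.04 m/s²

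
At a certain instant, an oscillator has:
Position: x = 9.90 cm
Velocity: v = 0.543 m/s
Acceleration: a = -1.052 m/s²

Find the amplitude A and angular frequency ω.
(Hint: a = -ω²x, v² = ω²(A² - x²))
a = −ω²x → ω = √(|a|/x) = √(1.052/0.099) = 3.26 rad/s
v² = ω²(A² − x²) → A = √(x² + v²/ω²) = √(0.099² + 0.543²/3.26²) = 0.1938 m = 19.38 cm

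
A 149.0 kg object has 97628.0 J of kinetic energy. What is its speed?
KE = ½mv² → v = √(2KE/m) = √(2×97628.0/149.0) = 36.2 m/s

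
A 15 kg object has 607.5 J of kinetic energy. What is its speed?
KE = ½mv² → v = √(2KE/m) = √(2×607.5/15) = 9.0 m/s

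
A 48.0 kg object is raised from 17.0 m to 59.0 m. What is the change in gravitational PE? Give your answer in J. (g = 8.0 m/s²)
ΔPE = mg(h₂ − h₁) = 48 kg × 8.0 m/s² × (59 − 17) m = 1.613e+04 J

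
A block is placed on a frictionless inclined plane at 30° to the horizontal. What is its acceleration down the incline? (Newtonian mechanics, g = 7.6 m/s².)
a = g sin(θ) = 7.6 × sin(30°) = 7.6 × 0.5 = 3.8 m/s²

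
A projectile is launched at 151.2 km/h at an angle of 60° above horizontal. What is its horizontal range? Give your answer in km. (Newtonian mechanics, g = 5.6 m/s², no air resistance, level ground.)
R = v₀² sin(2θ) / g (with unit conversion) = 0.2728 km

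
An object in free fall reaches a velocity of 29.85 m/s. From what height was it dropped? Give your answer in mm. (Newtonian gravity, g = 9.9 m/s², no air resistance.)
h = v²/(2g) (with unit conversion) = 45000.0 mm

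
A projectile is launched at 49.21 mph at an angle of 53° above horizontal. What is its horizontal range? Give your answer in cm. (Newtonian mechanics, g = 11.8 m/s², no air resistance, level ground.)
R = v₀² sin(2θ) / g (with unit conversion) = 3942.0 cm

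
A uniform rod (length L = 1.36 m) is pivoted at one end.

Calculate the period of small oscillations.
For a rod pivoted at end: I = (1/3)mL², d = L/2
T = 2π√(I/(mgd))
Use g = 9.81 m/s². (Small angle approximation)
I/m = (1/3)L² = 0.6165 m²; d = L/2 = 0.68 m
T = 2π√(I/(mgd)) = 2π√(0.6165/(9.81×0.68)) = 1.91 s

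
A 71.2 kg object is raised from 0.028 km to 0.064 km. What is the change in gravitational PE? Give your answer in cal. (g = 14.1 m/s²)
ΔPE = mg(h₂ − h₁) = 71.2 kg × 14.1 m/s² × (64 − 28) m = 3.614e+04 J = 8638.0 cal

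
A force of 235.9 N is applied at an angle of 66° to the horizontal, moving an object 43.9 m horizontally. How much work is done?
W = Fd cosθ = 235.9×43.9×cos(66°) = 4212.2 J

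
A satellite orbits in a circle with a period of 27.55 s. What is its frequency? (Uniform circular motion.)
f = 1/T = 1/27.55 = 0.0363 Hz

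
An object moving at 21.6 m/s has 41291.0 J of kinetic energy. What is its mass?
KE = ½mv² → m = 2KE/v² = 2×41291.0/21.6² = 177.0 kg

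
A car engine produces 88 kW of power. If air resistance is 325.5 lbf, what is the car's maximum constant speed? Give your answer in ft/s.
P = Fv → v = P/F = 88000 W / 1448 N = 60.78 m/s = 199.4 ft/s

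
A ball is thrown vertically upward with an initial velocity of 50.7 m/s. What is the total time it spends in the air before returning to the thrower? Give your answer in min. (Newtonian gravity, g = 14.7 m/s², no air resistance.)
t_total = 2v₀/g (with unit conversion) = 0.115 min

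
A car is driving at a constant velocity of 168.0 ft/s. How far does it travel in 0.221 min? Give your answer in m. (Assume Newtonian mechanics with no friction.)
d = vt (with unit conversion) = 679.0 m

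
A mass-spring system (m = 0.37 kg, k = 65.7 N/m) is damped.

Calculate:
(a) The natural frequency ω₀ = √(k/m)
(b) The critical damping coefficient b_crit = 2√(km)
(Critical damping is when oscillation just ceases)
ω₀ = √(k/m) = √(65.7/0.37) = 13.33 rad/s
b_crit = 2√(km) = 2√(65.7×0.37) = 9.861 kg/s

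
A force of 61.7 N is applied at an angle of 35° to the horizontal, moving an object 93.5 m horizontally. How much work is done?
W = Fd cosθ = 61.7×93.5×cos(35°) = 4725.6 J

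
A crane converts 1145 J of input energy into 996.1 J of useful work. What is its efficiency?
η = W_out/W_in = 996.1/1145 = 0.87 = 87.0%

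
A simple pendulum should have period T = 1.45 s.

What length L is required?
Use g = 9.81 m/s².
T = 2π√(L/g) → L = g(T/2π)² = 9.81×(1.45/2π)² = 0.5225 m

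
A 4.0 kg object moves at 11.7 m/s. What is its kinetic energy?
KE = ½mv² = ½×4.0×11.7² = 273.78 J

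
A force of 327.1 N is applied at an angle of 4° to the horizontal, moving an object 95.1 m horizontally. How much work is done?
W = Fd cosθ = 327.1×95.1×cos(4°) = 31031.0 J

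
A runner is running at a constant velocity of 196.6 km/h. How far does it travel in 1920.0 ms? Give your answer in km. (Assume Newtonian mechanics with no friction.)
d = vt (with unit conversion) = 0.1049 km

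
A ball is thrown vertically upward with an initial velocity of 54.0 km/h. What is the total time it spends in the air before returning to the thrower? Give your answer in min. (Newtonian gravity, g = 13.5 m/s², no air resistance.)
t_total = 2v₀/g (with unit conversion) = 0.03704 min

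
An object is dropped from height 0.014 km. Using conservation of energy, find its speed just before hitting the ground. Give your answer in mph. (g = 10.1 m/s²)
mgh = ½mv² → v = √(2gh) = √(2×10.1×14) = 16.82 m/s = 37.62 mph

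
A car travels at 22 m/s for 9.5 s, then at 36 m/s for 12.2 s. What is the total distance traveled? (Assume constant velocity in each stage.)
d₁ = v₁t₁ = 22 × 9.5 = 209 m
d₂ = v₂t₂ = 36 × 12.2 = 439.2 m
d_total = 209 + 439.2 = 648.2 m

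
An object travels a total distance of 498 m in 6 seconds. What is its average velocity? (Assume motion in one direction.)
v_avg = Δd / Δt = 498 / 6 = 83.0 m/s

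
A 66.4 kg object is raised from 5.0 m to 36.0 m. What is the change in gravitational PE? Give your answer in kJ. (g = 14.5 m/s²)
ΔPE = mg(h₂ − h₁) = 66.4 kg × 14.5 m/s² × (36 − 5) m = 2.985e+04 J = 29.85 kJ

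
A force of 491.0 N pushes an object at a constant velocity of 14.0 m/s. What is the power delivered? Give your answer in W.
P = Fv = 491 N × 14 m/s = 6874 W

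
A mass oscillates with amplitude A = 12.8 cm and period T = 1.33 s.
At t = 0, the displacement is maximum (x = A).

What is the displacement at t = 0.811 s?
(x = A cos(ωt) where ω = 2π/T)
ω = 2π/T = 2π/1.33 = 4.724 rad/s
x = A cos(ωt) = 12.8×cos(4.724×0.811) = -9.874 cm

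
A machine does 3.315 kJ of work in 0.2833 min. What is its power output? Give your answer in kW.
P = W/t = 3315 J / 17 s = 195 W = 0.195 kW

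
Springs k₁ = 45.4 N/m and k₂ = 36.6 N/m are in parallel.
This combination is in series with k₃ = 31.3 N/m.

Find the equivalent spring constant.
k₁₂ = k₁ + k₂ = 82 N/m (parallel)
1/k_eq = 1/k₁₂ + 1/k₃ → k_eq = 22.65 N/m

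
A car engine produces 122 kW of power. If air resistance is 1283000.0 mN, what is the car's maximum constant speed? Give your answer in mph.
P = Fv → v = P/F = 122000 W / 1283 N = 95.09 m/s = 212.7 mph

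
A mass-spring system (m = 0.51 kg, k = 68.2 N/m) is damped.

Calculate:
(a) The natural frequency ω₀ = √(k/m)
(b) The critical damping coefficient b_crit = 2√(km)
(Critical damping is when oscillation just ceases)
ω₀ = √(k/m) = √(68.2/0.51) = 11.56 rad/s
b_crit = 2√(km) = 2√(68.2×0.51) = 11.8 kg/s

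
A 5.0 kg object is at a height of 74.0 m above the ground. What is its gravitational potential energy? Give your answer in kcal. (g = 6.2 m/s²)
PE = mgh = 5 kg × 6.2 m/s² × 74 m = 2294 J = 0.5483 kcal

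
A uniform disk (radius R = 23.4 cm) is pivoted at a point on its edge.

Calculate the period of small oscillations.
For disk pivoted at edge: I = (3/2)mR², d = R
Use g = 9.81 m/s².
I/m = (3/2)R² = 0.08213 m²; d = R = 0.234 m
T = 2π√((3/2)R²/(gR)) = 2π√(3R/(2g)) = 1.188 s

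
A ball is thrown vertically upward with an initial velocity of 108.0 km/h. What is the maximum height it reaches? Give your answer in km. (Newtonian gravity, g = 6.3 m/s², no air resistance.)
h_max = v₀²/(2g) (with unit conversion) = 0.07143 km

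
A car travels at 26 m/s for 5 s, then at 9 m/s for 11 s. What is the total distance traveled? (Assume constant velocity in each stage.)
d₁ = v₁t₁ = 26 × 5 = 130 m
d₂ = v₂t₂ = 9 × 11 = 99 m
d_total = 130 + 99 = 229 m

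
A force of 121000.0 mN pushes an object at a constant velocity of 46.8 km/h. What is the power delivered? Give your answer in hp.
P = Fv = 121 N × 13 m/s = 1573 W = 2.109 hp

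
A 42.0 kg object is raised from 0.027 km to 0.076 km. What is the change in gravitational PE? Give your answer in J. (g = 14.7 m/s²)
ΔPE = mg(h₂ − h₁) = 42 kg × 14.7 m/s² × (76 − 27) m = 3.025e+04 J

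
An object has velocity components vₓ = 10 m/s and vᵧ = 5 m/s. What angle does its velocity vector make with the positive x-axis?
θ = arctan(vᵧ/vₓ) = arctan(5/10) = 26.57°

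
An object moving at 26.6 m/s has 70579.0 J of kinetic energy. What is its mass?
KE = ½mv² → m = 2KE/v² = 2×70579.0/26.6² = 199.5 kg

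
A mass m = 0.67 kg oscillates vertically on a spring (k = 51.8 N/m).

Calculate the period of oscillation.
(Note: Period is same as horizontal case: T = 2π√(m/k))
T = 2π√(m/k) = 2π√(0.67/51.8) = 0.7146 s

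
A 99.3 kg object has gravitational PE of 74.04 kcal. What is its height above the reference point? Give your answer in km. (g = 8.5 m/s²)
PE = mgh → h = PE/(mg) = 3.098e+05 J / (99.3 kg × 8.5 m/s²) = 367 m = 0.367 km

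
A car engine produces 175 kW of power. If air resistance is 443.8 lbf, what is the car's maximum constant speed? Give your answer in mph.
P = Fv → v = P/F = 175000 W / 1974 N = 88.65 m/s = 198.3 mph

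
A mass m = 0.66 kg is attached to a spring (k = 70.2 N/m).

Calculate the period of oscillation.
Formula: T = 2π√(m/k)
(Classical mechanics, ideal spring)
T = 2π√(m/k) = 2π√(0.66/70.2) = 0.6092 s; f = 1/T = 1.641 Hz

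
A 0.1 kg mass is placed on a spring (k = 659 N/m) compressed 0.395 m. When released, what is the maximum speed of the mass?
½kx² = ½mv² → v = x√(k/m) = 0.395×√(659/0.1) = 32.07 m/s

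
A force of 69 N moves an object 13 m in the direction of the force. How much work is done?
W = Fd = 69×13 = 897.0 J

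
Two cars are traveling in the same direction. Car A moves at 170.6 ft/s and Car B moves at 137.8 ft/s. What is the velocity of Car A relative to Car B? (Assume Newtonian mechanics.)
v_rel = v_A - v_B = 170.6 - 137.8 = 32.8 ft/s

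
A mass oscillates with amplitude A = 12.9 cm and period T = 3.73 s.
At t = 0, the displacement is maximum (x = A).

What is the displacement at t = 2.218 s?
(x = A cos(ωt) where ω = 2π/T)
ω = 2π/T = 2π/3.73 = 1.685 rad/s
x = A cos(ωt) = 12.9×cos(1.685×2.218) = -10.69 cm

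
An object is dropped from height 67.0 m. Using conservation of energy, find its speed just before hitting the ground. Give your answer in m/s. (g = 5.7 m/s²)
mgh = ½mv² → v = √(2gh) = √(2×5.7×67) = 27.64 m/s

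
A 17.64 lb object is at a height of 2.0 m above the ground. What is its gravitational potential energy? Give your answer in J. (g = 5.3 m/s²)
PE = mgh = 8.001 kg × 5.3 m/s² × 2 m = 84.81 J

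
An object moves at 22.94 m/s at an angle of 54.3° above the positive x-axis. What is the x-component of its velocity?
vₓ = v cos(θ) = 22.94 × cos(54.3°) = 13.39 m/s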